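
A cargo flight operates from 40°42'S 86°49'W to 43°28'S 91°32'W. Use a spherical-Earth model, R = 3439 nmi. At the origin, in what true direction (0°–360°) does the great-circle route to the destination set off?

230.1°

θ = atan2( sin Δλ·cos φ₂ ,  cos φ₁ sin φ₂ − sin φ₁ cos φ₂ cos Δλ )
  = atan2(-0.0597, -0.0499) = 230.12°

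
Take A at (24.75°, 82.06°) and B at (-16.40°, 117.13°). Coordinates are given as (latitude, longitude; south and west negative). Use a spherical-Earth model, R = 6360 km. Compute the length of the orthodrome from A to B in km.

cos σ = sin φ₁ sin φ₂ + cos φ₁ cos φ₂ cos Δλ
      = sin(24.75°)sin(-16.40°) + cos(24.75°)cos(-16.40°)cos(35.07°) = 0.5948
σ = 53.500° → d = Rσ = 6360·0.93375 = 5939 km

5939 km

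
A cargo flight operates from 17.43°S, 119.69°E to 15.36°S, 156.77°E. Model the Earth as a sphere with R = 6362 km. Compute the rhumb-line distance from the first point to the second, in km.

Δψ = ln[tan(π/4+φ₂/2)/tan(π/4+φ₁/2)] = +0.0377;  Δφ = +0.0361 rad,  Δλ = +0.6472 rad
q = Δφ/Δψ = 0.9593
d = R·√(Δφ² + q²Δλ²) = 6362·0.62186 = 3956 km

3956 km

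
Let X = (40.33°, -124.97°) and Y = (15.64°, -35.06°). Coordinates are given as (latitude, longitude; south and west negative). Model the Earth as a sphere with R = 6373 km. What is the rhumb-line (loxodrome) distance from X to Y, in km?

Δψ = ln[tan(π/4+φ₂/2)/tan(π/4+φ₁/2)] = -0.4940;  Δφ = -0.4309 rad,  Δλ = +1.5692 rad
q = Δφ/Δψ = 0.8723
d = R·√(Δφ² + q²Δλ²) = 6373·1.43502 = 9145 km

9145 km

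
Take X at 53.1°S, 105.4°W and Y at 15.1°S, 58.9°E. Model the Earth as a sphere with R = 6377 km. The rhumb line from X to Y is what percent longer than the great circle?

Great circle: σ = 1.9281 rad → d_gc = Rσ = 12295.4 km
Rhumb: Δφ = +0.6632, Δλ = +2.8676, Δψ = +0.8311, q = Δφ/Δψ = 0.7980 → d_rh = R√(Δφ²+q²Δλ²) = 15193.6 km
Excess = (15193.6 − 12295.4) / 12295.4 = 2898.2 / 12295.4 = 23.57% ≈ 23.6%

23.6%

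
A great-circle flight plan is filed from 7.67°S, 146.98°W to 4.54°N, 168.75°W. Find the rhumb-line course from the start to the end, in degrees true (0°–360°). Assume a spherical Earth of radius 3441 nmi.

Meridional parts: M(φ₁)=-0.1343, M(φ₂)=+0.0793 → ΔM = +0.2136;  Δλ = -0.3800 rad
tan C = Δλ / ΔM = -1.7789 → C = 299.34°

299.3°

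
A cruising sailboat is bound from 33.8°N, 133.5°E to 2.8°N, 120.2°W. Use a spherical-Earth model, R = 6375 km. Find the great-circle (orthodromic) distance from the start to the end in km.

11335 km

cos σ = sin φ₁ sin φ₂ + cos φ₁ cos φ₂ cos Δλ
      = sin(33.80°)sin(2.80°) + cos(33.80°)cos(2.80°)cos(106.30°) = -0.2058
σ = 101.875° → d = Rσ = 6375·1.77805 = 11335 km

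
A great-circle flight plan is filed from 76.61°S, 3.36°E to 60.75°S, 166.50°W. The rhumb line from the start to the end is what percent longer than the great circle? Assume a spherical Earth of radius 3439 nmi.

Great circle: σ = 0.7416 rad → d_gc = Rσ = 2550.3 nmi
Rhumb: Δφ = +0.2768, Δλ = -2.9646, Δψ = +0.7989, q = Δφ/Δψ = 0.3465 → d_rh = R√(Δφ²+q²Δλ²) = 3658.7 nmi
Excess = (3658.7 − 2550.3) / 2550.3 = 1108.4 / 2550.3 = 43.46% ≈ 43.5%

43.5%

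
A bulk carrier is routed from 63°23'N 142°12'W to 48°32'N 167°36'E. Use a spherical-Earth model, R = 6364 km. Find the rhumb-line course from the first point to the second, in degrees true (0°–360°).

241.8°

Δψ = ln[tan(π/4+φ₂/2)/tan(π/4+φ₁/2)] = -0.4702
Δλ = -0.8762 rad (taken the short way round)
course = atan2(Δλ, Δψ) = 241.78°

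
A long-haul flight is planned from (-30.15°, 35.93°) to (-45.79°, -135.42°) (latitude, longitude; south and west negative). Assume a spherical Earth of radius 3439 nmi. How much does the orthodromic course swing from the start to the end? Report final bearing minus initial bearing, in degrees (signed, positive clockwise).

At departure: θ₁ = atan2(sin Δλ cos φ₂, cos φ₁ sin φ₂ − sin φ₁ cos φ₂ cos Δλ) = 186.20°
At arrival: θ₂ = atan2(sin Δλ cos φ₁, −cos φ₂ sin φ₁ + sin φ₂ cos φ₁ cos Δλ) = 352.31°
Δθ = θ₂ − θ₁ = +166.1°

+166.1°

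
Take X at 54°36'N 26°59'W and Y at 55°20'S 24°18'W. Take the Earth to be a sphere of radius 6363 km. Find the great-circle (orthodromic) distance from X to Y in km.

12211 km

cos σ = sin φ₁ sin φ₂ + cos φ₁ cos φ₂ cos Δλ
      = sin(54.60°)sin(-55.33°) + cos(54.60°)cos(-55.33°)cos(2.68°) = -0.3413
σ = 109.955° → d = Rσ = 6363·1.91908 = 12211 km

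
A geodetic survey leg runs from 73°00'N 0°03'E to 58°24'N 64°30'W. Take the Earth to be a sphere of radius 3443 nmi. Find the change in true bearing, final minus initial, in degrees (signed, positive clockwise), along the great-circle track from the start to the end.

-60.3°

Initial bearing θ₁ = atan2(sin Δλ cos φ₂, cos φ₁ sin φ₂ − sin φ₁ cos φ₂ cos Δλ) = 274.07°
Final bearing θ₂ = (initial bearing from the destination back to the start) + 180° = 213.82°
Δθ = θ₂ − θ₁ = -60.3°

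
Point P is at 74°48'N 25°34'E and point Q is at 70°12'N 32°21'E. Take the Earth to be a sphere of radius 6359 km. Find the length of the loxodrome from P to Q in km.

Rhumb course C = atan2(Δλ, Δψ) with Δψ = ln[tan(π/4+φ₂/2)/tan(π/4+φ₁/2)] = -0.2685, Δλ = +0.1184 → C = 156.21°
d = R·|Δφ| / |cos C| = 6359·0.08029 / 0.91501 = 558 km

558 km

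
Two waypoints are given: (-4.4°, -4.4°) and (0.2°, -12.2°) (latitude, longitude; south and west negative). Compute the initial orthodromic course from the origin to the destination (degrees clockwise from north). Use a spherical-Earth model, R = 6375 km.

θ = atan2( sin Δλ·cos φ₂ ,  cos φ₁ sin φ₂ − sin φ₁ cos φ₂ cos Δλ )
  = atan2(-0.1357, +0.0795) = 300.36°

300.4°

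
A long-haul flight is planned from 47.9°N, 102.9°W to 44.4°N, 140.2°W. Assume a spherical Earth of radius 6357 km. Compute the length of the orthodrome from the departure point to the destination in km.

cos σ = sin φ₁ sin φ₂ + cos φ₁ cos φ₂ cos Δλ
      = sin(47.90°)sin(44.40°) + cos(47.90°)cos(44.40°)cos(-37.30°) = 0.9002
σ = 25.820° → d = Rσ = 6357·0.45065 = 2865 km

2865 km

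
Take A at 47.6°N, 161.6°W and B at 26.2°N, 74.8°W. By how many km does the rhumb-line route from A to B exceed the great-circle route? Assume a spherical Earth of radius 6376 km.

Great circle: cos σ = sin φ₁ sin φ₂ + cos φ₁ cos φ₂ cos Δλ,  σ = 1.2027 rad → d_gc = 7668.6 km
Rhumb line: Δψ = -0.4730, q = Δφ/Δψ = 0.7897, d_rh = R√(Δφ²+q²Δλ²) = 7990.9 km
Excess = 7990.9 − 7668.6 = 322.3 ≈ 322 km

322 km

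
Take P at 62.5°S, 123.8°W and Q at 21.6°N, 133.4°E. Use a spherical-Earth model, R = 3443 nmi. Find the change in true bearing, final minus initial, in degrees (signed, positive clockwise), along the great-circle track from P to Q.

+61.0°

At departure: θ₁ = atan2(sin Δλ cos φ₂, cos φ₁ sin φ₂ − sin φ₁ cos φ₂ cos Δλ) = 269.20°
At arrival: θ₂ = atan2(sin Δλ cos φ₁, −cos φ₂ sin φ₁ + sin φ₂ cos φ₁ cos Δλ) = 330.23°
Δθ = θ₂ − θ₁ = +61.0°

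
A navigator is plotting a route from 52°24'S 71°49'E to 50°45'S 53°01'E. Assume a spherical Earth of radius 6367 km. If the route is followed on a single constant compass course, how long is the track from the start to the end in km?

Δψ = ln[tan(π/4+φ₂/2)/tan(π/4+φ₁/2)] = +0.0463;  Δφ = +0.0288 rad,  Δλ = -0.3281 rad
q = Δφ/Δψ = 0.6214
d = R·√(Δφ² + q²Δλ²) = 6367·0.20592 = 1311 km

1311 km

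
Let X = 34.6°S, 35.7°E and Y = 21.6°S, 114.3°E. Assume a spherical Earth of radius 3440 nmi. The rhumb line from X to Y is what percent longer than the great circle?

Great circle: σ = 1.2022 rad → d_gc = Rσ = 4135.6 nmi
Rhumb: Δφ = +0.2269, Δλ = +1.3718, Δψ = +0.2581, q = Δφ/Δψ = 0.8791 → d_rh = R√(Δφ²+q²Δλ²) = 4221.6 nmi
Excess = (4221.6 − 4135.6) / 4135.6 = 86.0 / 4135.6 = 2.08% ≈ 2.1%

2.1%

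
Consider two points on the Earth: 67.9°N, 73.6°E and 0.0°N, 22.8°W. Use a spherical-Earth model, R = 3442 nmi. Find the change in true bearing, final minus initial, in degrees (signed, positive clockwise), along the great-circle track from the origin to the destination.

-74.0°

At departure: θ₁ = atan2(sin Δλ cos φ₂, cos φ₁ sin φ₂ − sin φ₁ cos φ₂ cos Δλ) = 275.93°
At arrival: θ₂ = atan2(sin Δλ cos φ₁, −cos φ₂ sin φ₁ + sin φ₂ cos φ₁ cos Δλ) = 201.98°
Δθ = θ₂ − θ₁ = -74.0°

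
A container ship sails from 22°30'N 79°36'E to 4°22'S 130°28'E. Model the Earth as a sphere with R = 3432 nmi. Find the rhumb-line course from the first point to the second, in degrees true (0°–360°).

Δψ = ln[tan(π/4+φ₂/2)/tan(π/4+φ₁/2)] = -0.4795
Δλ = +0.8878 rad (taken the short way round)
course = atan2(Δλ, Δψ) = 118.37°

118.4°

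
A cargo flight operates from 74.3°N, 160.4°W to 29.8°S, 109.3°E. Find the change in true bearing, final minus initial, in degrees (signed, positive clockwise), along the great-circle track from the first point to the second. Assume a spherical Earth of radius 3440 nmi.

Initial bearing θ₁ = atan2(sin Δλ cos φ₂, cos φ₁ sin φ₂ − sin φ₁ cos φ₂ cos Δλ) = 261.47°
Final bearing θ₂ = (initial bearing from the destination back to the start) + 180° = 197.96°
Δθ = θ₂ − θ₁ = -63.5°

-63.5°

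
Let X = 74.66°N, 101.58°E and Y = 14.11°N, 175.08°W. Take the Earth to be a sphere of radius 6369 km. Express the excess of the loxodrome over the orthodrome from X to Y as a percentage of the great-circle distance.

5.3%

Great circle: σ = 1.3027 rad → d_gc = Rσ = 8297.2 km
Rhumb: Δφ = -1.0568, Δλ = +1.4546, Δψ = -1.7561, q = Δφ/Δψ = 0.6018 → d_rh = R√(Δφ²+q²Δλ²) = 8739.7 km
Excess = (8739.7 − 8297.2) / 8297.2 = 442.5 / 8297.2 = 5.33% ≈ 5.3%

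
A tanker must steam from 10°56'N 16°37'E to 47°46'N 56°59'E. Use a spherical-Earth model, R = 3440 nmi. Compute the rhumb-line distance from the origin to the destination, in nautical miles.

3017 nmi

Rhumb course C = atan2(Δλ, Δψ) with Δψ = ln[tan(π/4+φ₂/2)/tan(π/4+φ₁/2)] = +0.7594, Δλ = +0.7045 → C = 42.85°
d = R·|Δφ| / |cos C| = 3440·0.64286 / 0.73310 = 3017 nmi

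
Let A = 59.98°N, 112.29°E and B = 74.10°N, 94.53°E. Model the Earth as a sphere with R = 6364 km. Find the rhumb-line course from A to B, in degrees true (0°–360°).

Δψ = ln[tan(π/4+φ₂/2)/tan(π/4+φ₁/2)] = +0.6523
Δλ = -0.3100 rad (taken the short way round)
course = atan2(Δλ, Δψ) = 334.58°

334.6°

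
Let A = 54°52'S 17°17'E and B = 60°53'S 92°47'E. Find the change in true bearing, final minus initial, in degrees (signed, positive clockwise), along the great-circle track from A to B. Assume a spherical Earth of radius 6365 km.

Initial bearing θ₁ = atan2(sin Δλ cos φ₂, cos φ₁ sin φ₂ − sin φ₁ cos φ₂ cos Δλ) = 130.55°
Final bearing θ₂ = (initial bearing from the destination back to the start) + 180° = 63.97°
Δθ = θ₂ − θ₁ = -66.6°

-66.6°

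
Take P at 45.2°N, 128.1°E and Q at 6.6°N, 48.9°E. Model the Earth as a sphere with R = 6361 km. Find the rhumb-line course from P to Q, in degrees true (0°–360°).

240.9°

Meridional parts: M(φ₁)=+0.8863, M(φ₂)=+0.1154 → ΔM = -0.7709;  Δλ = -1.3823 rad
tan C = Δλ / ΔM = +1.7932 → C = 240.85°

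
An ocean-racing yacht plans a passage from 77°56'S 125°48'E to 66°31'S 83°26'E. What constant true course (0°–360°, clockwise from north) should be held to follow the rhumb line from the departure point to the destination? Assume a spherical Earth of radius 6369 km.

312.4°

Meridional parts: M(φ₁)=-2.2472, M(φ₂)=-1.5709 → ΔM = +0.6763;  Δλ = -0.7394 rad
tan C = Δλ / ΔM = -1.0934 → C = 312.45°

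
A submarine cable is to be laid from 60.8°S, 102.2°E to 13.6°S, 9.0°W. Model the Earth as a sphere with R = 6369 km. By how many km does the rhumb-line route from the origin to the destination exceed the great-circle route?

Great circle: cos σ = sin φ₁ sin φ₂ + cos φ₁ cos φ₂ cos Δλ,  σ = 1.5370 rad → d_gc = 9789.2 km
Rhumb line: Δψ = +1.1056, q = Δφ/Δψ = 0.7451, d_rh = R√(Δφ²+q²Δλ²) = 10599.9 km
Excess = 10599.9 − 9789.2 = 810.7 ≈ 811 km

811 km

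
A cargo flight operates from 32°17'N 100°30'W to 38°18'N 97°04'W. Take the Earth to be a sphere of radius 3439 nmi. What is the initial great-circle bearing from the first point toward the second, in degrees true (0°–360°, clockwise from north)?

N = sin Δλ·cos φ₂ = +0.0470;  D = cos φ₁ sin φ₂ − sin φ₁ cos φ₂ cos Δλ = +0.1056
initial course = atan2(N, D) = 24.00°

24.0°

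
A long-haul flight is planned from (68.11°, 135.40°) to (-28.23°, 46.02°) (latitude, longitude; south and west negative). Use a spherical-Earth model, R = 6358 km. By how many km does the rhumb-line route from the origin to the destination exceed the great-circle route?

Great circle: cos σ = sin φ₁ sin φ₂ + cos φ₁ cos φ₂ cos Δλ,  σ = 2.0212 rad → d_gc = 12850.968 km
Rhumb line: Δψ = -2.1570, q = Δφ/Δψ = 0.7795, d_rh = R√(Δφ²+q²Δλ²) = 13193.465 km
Excess = 13193.465 − 12850.968 = 342.497 ≈ 342 km

342 km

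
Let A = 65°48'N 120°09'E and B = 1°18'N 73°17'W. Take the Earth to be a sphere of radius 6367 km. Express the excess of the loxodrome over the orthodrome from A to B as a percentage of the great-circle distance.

24.2%

Great circle: σ = 1.9583 rad → d_gc = Rσ = 12468.7 km
Rhumb: Δφ = -1.1257, Δλ = +2.9071, Δψ = -1.5173, q = Δφ/Δψ = 0.7419 → d_rh = R√(Δφ²+q²Δλ²) = 15490.9 km
Excess = (15490.9 − 12468.7) / 12468.7 = 3022.2 / 12468.7 = 24.24% ≈ 24.2%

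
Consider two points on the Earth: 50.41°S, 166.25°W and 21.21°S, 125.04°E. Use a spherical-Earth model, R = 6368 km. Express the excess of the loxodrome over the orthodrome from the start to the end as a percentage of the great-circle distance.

Great circle: σ = 1.0535 rad → d_gc = Rσ = 6708.8 km
Rhumb: Δφ = +0.5096, Δλ = -1.1992, Δψ = +0.6429, q = Δφ/Δψ = 0.7927 → d_rh = R√(Δφ²+q²Δλ²) = 6868.5 km
Excess = (6868.5 − 6708.8) / 6708.8 = 159.7 / 6708.8 = 2.38% ≈ 2.4%

2.4%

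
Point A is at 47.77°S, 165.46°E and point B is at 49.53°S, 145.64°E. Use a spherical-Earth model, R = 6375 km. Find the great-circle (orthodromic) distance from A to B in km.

cos σ = sin φ₁ sin φ₂ + cos φ₁ cos φ₂ cos Δλ
      = sin(-47.77°)sin(-49.53°) + cos(-47.77°)cos(-49.53°)cos(-19.82°) = 0.9737
σ = 13.173° → d = Rσ = 6375·0.22991 = 1466 km

1466 km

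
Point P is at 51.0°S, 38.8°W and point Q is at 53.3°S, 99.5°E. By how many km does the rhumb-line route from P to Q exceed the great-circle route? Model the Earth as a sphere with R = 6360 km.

1652 km

Great circle: cos σ = sin φ₁ sin φ₂ + cos φ₁ cos φ₂ cos Δλ,  σ = 1.2214 rad → d_gc = 7768.4 km
Rhumb line: Δψ = -0.0654, q = Δφ/Δψ = 0.6134, d_rh = R√(Δφ²+q²Δλ²) = 9420.5 km
Excess = 9420.5 − 7768.4 = 1652.1 ≈ 1652 km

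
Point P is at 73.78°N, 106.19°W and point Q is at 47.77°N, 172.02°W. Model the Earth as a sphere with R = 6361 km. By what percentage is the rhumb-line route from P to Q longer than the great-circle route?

Great circle: σ = 0.6635 rad → d_gc = Rσ = 4220.5 km
Rhumb: Δφ = -0.4540, Δλ = -1.1490, Δψ = -0.9969, q = Δφ/Δψ = 0.4554 → d_rh = R√(Δφ²+q²Δλ²) = 4406.1 km
Excess = (4406.1 − 4220.5) / 4220.5 = 185.6 / 4220.5 = 4.40% ≈ 4.4%

4.4%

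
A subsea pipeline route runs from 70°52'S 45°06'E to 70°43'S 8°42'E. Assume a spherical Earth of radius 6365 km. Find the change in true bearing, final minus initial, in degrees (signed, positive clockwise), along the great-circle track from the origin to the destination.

+34.5°

At departure: θ₁ = atan2(sin Δλ cos φ₂, cos φ₁ sin φ₂ − sin φ₁ cos φ₂ cos Δλ) = 253.44°
At arrival: θ₂ = atan2(sin Δλ cos φ₁, −cos φ₂ sin φ₁ + sin φ₂ cos φ₁ cos Δλ) = 287.94°
Δθ = θ₂ − θ₁ = +34.5°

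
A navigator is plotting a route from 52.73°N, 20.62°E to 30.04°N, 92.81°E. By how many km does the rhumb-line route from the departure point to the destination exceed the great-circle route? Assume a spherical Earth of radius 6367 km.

Great circle: cos σ = sin φ₁ sin φ₂ + cos φ₁ cos φ₂ cos Δλ,  σ = 0.9780 rad → d_gc = 6226.7 km
Rhumb line: Δψ = -0.5369, q = Δφ/Δψ = 0.7376, d_rh = R√(Δφ²+q²Δλ²) = 6431.8 km
Excess = 6431.8 − 6226.7 = 205.1 ≈ 205 km

205 km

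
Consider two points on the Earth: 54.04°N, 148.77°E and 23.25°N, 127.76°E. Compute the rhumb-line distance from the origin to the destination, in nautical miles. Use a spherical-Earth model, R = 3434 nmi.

2078 nmi

Δψ = ln[tan(π/4+φ₂/2)/tan(π/4+φ₁/2)] = -0.7080;  Δφ = -0.5374 rad,  Δλ = -0.3667 rad
q = Δφ/Δψ = 0.7591
d = R·√(Δφ² + q²Δλ²) = 3434·0.60519 = 2078 nmi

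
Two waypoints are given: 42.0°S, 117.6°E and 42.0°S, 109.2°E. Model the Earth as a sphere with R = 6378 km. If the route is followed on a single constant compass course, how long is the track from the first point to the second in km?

695 km

Δψ = ln[tan(π/4+φ₂/2)/tan(π/4+φ₁/2)] = +0.0000;  Δφ = +0.0000 rad,  Δλ = -0.1466 rad
Δψ ≈ 0 so q = cos φ₁ = 0.7431
d = R·√(Δφ² + q²Δλ²) = 6378·0.10895 = 695 km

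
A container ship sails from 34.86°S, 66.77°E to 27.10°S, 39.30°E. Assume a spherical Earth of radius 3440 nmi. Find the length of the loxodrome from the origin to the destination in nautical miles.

1487 nmi

Rhumb course C = atan2(Δλ, Δψ) with Δψ = ln[tan(π/4+φ₂/2)/tan(π/4+φ₁/2)] = +0.1582, Δλ = -0.4794 → C = 288.26°
d = R·|Δφ| / |cos C| = 3440·0.13544 / 0.31332 = 1487 nmi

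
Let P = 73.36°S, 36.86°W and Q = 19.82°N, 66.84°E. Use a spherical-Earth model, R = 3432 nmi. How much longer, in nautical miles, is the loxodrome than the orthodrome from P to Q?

371 nmi

Great circle: cos σ = sin φ₁ sin φ₂ + cos φ₁ cos φ₂ cos Δλ,  σ = 1.9700 rad → d_gc = 6761.0 nmi
Rhumb line: Δψ = +2.2755, q = Δφ/Δψ = 0.7147, d_rh = R√(Δφ²+q²Δλ²) = 7131.7 nmi
Excess = 7131.7 − 6761.0 = 370.7 ≈ 371 nmi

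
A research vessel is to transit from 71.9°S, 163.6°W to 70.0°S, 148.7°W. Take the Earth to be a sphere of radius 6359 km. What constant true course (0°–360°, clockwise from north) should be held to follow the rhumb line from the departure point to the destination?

Meridional parts: M(φ₁)=-1.8371, M(φ₂)=-1.7354 → ΔM = +0.1017;  Δλ = +0.2601 rad
tan C = Δλ / ΔM = +2.5575 → C = 68.64°

68.6°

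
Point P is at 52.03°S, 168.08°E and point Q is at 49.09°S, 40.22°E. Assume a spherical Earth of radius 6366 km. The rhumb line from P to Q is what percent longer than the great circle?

16.7%

Great circle: σ = 1.2148 rad → d_gc = Rσ = 7733.6 km
Rhumb: Δφ = +0.0513, Δλ = -2.2316, Δψ = +0.0808, q = Δφ/Δψ = 0.6350 → d_rh = R√(Δφ²+q²Δλ²) = 9026.8 km
Excess = (9026.8 − 7733.6) / 7733.6 = 1293.2 / 7733.6 = 16.72% ≈ 16.7%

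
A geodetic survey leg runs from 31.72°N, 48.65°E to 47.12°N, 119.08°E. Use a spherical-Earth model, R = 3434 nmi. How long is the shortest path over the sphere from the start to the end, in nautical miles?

Haversine: a = sin²(Δφ/2)+cos φ₁ cos φ₂ sin²(Δλ/2) = 0.21042;  σ = 2·atan2(√a,√(1−a))
σ = 54.609° → d = Rσ = 3434·0.95311 = 3273 nmi

3273 nmi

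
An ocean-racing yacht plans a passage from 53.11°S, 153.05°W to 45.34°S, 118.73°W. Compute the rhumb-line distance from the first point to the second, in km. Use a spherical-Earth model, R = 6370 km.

2631 km

Δψ = ln[tan(π/4+φ₂/2)/tan(π/4+φ₁/2)] = +0.2082;  Δφ = +0.1356 rad,  Δλ = +0.5990 rad
q = Δφ/Δψ = 0.6512
d = R·√(Δφ² + q²Δλ²) = 6370·0.41299 = 2631 km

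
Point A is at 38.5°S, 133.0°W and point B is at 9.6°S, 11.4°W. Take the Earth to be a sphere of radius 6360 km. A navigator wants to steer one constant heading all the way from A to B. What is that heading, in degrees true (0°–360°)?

Meridional parts: M(φ₁)=-0.7291, M(φ₂)=-0.1683 → ΔM = +0.5608;  Δλ = +2.1223 rad
tan C = Δλ / ΔM = +3.7847 → C = 75.20°

75.2°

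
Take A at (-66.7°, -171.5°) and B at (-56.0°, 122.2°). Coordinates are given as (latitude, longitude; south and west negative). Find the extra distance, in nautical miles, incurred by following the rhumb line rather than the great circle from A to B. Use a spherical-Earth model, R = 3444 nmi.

87 nmi

Great circle: cos σ = sin φ₁ sin φ₂ + cos φ₁ cos φ₂ cos Δλ,  σ = 0.5542 rad → d_gc = 1908.6 nmi
Rhumb line: Δψ = +0.3940, q = Δφ/Δψ = 0.4740, d_rh = R√(Δφ²+q²Δλ²) = 1995.6 nmi
Excess = 1995.6 − 1908.6 = 87.0 ≈ 87 nmi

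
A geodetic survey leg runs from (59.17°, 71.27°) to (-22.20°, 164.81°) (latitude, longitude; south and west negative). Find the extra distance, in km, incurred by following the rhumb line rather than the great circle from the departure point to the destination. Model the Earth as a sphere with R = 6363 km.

284 km

Great circle: cos σ = sin φ₁ sin φ₂ + cos φ₁ cos φ₂ cos Δλ,  σ = 1.9324 rad → d_gc = 12295.67 km
Rhumb line: Δψ = -1.6859, q = Δφ/Δψ = 0.8424, d_rh = R√(Δφ²+q²Δλ²) = 12579.25 km
Excess = 12579.25 − 12295.67 = 283.58 ≈ 284 km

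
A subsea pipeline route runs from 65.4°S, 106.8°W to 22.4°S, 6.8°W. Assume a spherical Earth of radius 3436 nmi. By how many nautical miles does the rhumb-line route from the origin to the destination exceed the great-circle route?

Great circle: cos σ = sin φ₁ sin φ₂ + cos φ₁ cos φ₂ cos Δλ,  σ = 1.2874 rad → d_gc = 4423.4 nmi
Rhumb line: Δψ = +1.1218, q = Δφ/Δψ = 0.6690, d_rh = R√(Δφ²+q²Δλ²) = 4769.3 nmi
Excess = 4769.3 − 4423.4 = 345.9 ≈ 346 nmi

346 nmi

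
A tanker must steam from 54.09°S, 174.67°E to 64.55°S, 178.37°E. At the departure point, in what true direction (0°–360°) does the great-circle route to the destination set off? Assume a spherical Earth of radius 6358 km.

θ = atan2( sin Δλ·cos φ₂ ,  cos φ₁ sin φ₂ − sin φ₁ cos φ₂ cos Δλ )
  = atan2(+0.0277, -0.1823) = 171.35°

171.3°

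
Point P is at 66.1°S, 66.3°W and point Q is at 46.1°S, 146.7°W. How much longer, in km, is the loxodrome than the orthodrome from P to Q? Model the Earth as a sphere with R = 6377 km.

314 km

Great circle: cos σ = sin φ₁ sin φ₂ + cos φ₁ cos φ₂ cos Δλ,  σ = 0.7875 rad → d_gc = 5021.91 km
Rhumb line: Δψ = +0.6441, q = Δφ/Δψ = 0.5420, d_rh = R√(Δφ²+q²Δλ²) = 5336.35 km
Excess = 5336.35 − 5021.91 = 314.44 ≈ 314 km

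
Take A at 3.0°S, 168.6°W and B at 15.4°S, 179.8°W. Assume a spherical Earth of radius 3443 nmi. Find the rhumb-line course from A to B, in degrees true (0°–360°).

Δψ = ln[tan(π/4+φ₂/2)/tan(π/4+φ₁/2)] = -0.2197
Δλ = -0.1955 rad (taken the short way round)
course = atan2(Δλ, Δψ) = 221.66°

221.7°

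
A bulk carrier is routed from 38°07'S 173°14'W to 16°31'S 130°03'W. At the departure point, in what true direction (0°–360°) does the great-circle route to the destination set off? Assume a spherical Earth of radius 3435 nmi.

θ = atan2( sin Δλ·cos φ₂ ,  cos φ₁ sin φ₂ − sin φ₁ cos φ₂ cos Δλ )
  = atan2(+0.6561, +0.2078) = 72.42°

72.4°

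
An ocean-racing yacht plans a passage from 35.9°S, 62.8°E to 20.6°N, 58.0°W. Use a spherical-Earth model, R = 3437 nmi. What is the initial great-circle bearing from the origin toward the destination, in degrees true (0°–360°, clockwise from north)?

270.3°

N = sin Δλ·cos φ₂ = -0.8040;  D = cos φ₁ sin φ₂ − sin φ₁ cos φ₂ cos Δλ = +0.0040
initial course = atan2(N, D) = 270.28°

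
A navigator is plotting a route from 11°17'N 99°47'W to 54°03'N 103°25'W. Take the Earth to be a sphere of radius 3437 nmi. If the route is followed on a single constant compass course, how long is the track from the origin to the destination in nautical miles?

2571 nmi

Rhumb course C = atan2(Δλ, Δψ) with Δψ = ln[tan(π/4+φ₂/2)/tan(π/4+φ₁/2)] = +0.9274, Δλ = -0.0634 → C = 356.09°
d = R·|Δφ| / |cos C| = 3437·0.74642 / 0.99767 = 2571 nmi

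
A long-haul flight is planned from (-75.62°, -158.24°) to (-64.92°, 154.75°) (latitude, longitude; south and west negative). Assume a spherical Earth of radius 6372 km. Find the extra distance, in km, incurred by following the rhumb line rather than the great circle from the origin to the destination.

52 km

Great circle: cos σ = sin φ₁ sin φ₂ + cos φ₁ cos φ₂ cos Δλ,  σ = 0.3204 rad → d_gc = 2041.32 km
Rhumb line: Δψ = +0.5671, q = Δφ/Δψ = 0.3293, d_rh = R√(Δφ²+q²Δλ²) = 2092.84 km
Excess = 2092.84 − 2041.32 = 51.52 ≈ 52 km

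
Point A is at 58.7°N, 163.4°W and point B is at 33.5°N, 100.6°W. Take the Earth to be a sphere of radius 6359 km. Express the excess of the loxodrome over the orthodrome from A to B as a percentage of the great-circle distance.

Great circle: σ = 0.8371 rad → d_gc = Rσ = 5323.0 km
Rhumb: Δφ = -0.4398, Δλ = +1.0961, Δψ = -0.6513, q = Δφ/Δψ = 0.6753 → d_rh = R√(Δφ²+q²Δλ²) = 5475.1 km
Excess = (5475.1 − 5323.0) / 5323.0 = 152.1 / 5323.0 = 2.86% ≈ 2.9%

2.9%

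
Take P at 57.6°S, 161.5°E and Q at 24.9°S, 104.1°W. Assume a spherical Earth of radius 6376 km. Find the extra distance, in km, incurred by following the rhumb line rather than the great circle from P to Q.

491 km

Great circle: cos σ = sin φ₁ sin φ₂ + cos φ₁ cos φ₂ cos Δλ,  σ = 1.2470 rad → d_gc = 7950.6 km
Rhumb line: Δψ = +0.7871, q = Δφ/Δψ = 0.7251, d_rh = R√(Δφ²+q²Δλ²) = 8441.7 km
Excess = 8441.7 − 7950.6 = 491.1 ≈ 491 km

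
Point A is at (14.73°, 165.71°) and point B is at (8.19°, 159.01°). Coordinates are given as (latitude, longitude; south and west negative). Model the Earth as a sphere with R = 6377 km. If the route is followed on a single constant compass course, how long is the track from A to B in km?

1031 km

Rhumb course C = atan2(Δλ, Δψ) with Δψ = ln[tan(π/4+φ₂/2)/tan(π/4+φ₁/2)] = -0.1165, Δλ = -0.1169 → C = 225.10°
d = R·|Δφ| / |cos C| = 6377·0.11414 / 0.70589 = 1031 km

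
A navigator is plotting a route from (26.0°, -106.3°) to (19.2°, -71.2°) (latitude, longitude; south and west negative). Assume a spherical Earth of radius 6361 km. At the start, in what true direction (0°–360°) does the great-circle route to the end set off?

θ = atan2( sin Δλ·cos φ₂ ,  cos φ₁ sin φ₂ − sin φ₁ cos φ₂ cos Δλ )
  = atan2(+0.5430, -0.0431) = 94.54°

94.5°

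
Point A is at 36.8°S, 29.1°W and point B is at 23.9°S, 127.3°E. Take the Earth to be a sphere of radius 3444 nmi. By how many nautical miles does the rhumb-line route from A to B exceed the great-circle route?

Great circle: cos σ = sin φ₁ sin φ₂ + cos φ₁ cos φ₂ cos Δλ,  σ = 2.0132 rad → d_gc = 6933.6 nmi
Rhumb line: Δψ = +0.2618, q = Δφ/Δψ = 0.8599, d_rh = R√(Δφ²+q²Δλ²) = 8120.8 nmi
Excess = 8120.8 − 6933.6 = 1187.2 ≈ 1187 nmi

1187 nmi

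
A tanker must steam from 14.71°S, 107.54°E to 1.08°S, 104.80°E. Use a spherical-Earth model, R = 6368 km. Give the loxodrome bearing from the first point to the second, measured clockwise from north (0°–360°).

348.8°

Δψ = ln[tan(π/4+φ₂/2)/tan(π/4+φ₁/2)] = +0.2408
Δλ = -0.0478 rad (taken the short way round)
course = atan2(Δλ, Δψ) = 348.77°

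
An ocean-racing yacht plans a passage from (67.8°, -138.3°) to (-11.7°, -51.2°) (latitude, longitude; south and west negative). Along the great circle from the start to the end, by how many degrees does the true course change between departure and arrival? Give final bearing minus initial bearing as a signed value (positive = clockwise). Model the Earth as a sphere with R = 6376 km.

+60.3°

At departure: θ₁ = atan2(sin Δλ cos φ₂, cos φ₁ sin φ₂ − sin φ₁ cos φ₂ cos Δλ) = 97.14°
At arrival: θ₂ = atan2(sin Δλ cos φ₁, −cos φ₂ sin φ₁ + sin φ₂ cos φ₁ cos Δλ) = 157.49°
Δθ = θ₂ − θ₁ = +60.3°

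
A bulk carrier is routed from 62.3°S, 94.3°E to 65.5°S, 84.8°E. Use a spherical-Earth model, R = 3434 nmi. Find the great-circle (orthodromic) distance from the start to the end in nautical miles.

315 nmi

cos σ = sin φ₁ sin φ₂ + cos φ₁ cos φ₂ cos Δλ
      = sin(-62.30°)sin(-65.50°) + cos(-62.30°)cos(-65.50°)cos(-9.50°) = 0.9958
σ = 5.255° → d = Rσ = 3434·0.09172 = 315 nmi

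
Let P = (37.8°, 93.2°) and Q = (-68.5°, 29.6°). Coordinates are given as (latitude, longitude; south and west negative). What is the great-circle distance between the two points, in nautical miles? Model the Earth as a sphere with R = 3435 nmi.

6966 nmi

Haversine: a = sin²(Δφ/2)+cos φ₁ cos φ₂ sin²(Δλ/2) = 0.72075;  σ = 2·atan2(√a,√(1−a))
σ = 116.199° → d = Rσ = 3435·2.02806 = 6966 nmi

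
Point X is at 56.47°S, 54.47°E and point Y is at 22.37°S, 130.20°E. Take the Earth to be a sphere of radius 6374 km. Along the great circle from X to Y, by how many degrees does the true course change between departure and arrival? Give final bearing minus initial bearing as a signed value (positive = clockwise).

-54.6°

At departure: θ₁ = atan2(sin Δλ cos φ₂, cos φ₁ sin φ₂ − sin φ₁ cos φ₂ cos Δλ) = 91.29°
At arrival: θ₂ = atan2(sin Δλ cos φ₁, −cos φ₂ sin φ₁ + sin φ₂ cos φ₁ cos Δλ) = 36.67°
Δθ = θ₂ − θ₁ = -54.6°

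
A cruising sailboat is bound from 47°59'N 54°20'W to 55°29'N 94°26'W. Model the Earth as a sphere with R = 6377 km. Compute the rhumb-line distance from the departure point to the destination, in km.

2879 km

Rhumb course C = atan2(Δλ, Δψ) with Δψ = ln[tan(π/4+φ₂/2)/tan(π/4+φ₁/2)] = +0.2120, Δλ = -0.6999 → C = 286.85°
d = R·|Δφ| / |cos C| = 6377·0.13090 / 0.28990 = 2879 km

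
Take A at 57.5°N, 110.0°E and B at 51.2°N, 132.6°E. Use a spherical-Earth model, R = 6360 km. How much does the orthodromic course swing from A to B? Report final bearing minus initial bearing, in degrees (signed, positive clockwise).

+18.5°

Initial bearing θ₁ = atan2(sin Δλ cos φ₂, cos φ₁ sin φ₂ − sin φ₁ cos φ₂ cos Δλ) = 106.02°
Final bearing θ₂ = (initial bearing from the destination back to the start) + 180° = 124.50°
Δθ = θ₂ − θ₁ = +18.5°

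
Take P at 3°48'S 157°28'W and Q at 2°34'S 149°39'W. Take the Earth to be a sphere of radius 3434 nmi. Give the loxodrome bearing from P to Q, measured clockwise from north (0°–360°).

Meridional parts: M(φ₁)=-0.0664, M(φ₂)=-0.0448 → ΔM = +0.0216;  Δλ = +0.1364 rad
tan C = Δλ / ΔM = +6.3279 → C = 81.02°

81.0°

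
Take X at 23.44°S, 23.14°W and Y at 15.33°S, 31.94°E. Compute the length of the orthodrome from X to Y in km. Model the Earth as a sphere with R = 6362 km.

5806 km

cos σ = sin φ₁ sin φ₂ + cos φ₁ cos φ₂ cos Δλ
      = sin(-23.44°)sin(-15.33°) + cos(-23.44°)cos(-15.33°)cos(55.08°) = 0.6117
σ = 52.289° → d = Rσ = 6362·0.91262 = 5806 km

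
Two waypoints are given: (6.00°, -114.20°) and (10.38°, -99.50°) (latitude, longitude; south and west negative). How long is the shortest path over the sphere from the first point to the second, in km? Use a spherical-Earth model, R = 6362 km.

Haversine: a = sin²(Δφ/2)+cos φ₁ cos φ₂ sin²(Δλ/2) = 0.01747;  σ = 2·atan2(√a,√(1−a))
σ = 15.191° → d = Rσ = 6362·0.26513 = 1687 km

1687 km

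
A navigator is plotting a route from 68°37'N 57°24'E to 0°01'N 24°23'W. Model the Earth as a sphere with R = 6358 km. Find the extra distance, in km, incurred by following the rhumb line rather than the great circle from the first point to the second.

Great circle: cos σ = sin φ₁ sin φ₂ + cos φ₁ cos φ₂ cos Δλ,  σ = 1.5184 rad → d_gc = 9653.94 km
Rhumb line: Δψ = -1.6668, q = Δφ/Δψ = 0.7183, d_rh = R√(Δφ²+q²Δλ²) = 10022.36 km
Excess = 10022.36 − 9653.94 = 368.42 ≈ 368 km

368 km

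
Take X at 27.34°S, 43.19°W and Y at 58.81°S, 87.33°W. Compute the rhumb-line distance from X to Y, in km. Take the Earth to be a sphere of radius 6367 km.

4916 km

Δψ = ln[tan(π/4+φ₂/2)/tan(π/4+φ₁/2)] = -0.7798;  Δφ = -0.5493 rad,  Δλ = -0.7704 rad
q = Δφ/Δψ = 0.7044
d = R·√(Δφ² + q²Δλ²) = 6367·0.77211 = 4916 km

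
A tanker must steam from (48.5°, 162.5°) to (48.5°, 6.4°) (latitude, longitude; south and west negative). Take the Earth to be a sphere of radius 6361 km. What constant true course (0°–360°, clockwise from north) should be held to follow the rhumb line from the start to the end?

Δψ = ln[tan(π/4+φ₂/2)/tan(π/4+φ₁/2)] = +0.0000
Δλ = -2.7245 rad (taken the short way round)
course = atan2(Δλ, Δψ) = 270.00°

270.0°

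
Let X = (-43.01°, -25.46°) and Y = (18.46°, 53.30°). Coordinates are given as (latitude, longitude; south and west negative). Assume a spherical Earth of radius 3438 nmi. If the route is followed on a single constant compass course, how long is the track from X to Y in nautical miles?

5716 nmi

Rhumb course C = atan2(Δλ, Δψ) with Δψ = ln[tan(π/4+φ₂/2)/tan(π/4+φ₁/2)] = +1.1610, Δλ = +1.3746 → C = 49.82°
d = R·|Δφ| / |cos C| = 3438·1.07285 / 0.64525 = 5716 nmi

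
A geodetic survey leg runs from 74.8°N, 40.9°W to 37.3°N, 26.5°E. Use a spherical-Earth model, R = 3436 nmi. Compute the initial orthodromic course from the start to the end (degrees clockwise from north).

100.5°

N = sin Δλ·cos φ₂ = +0.7344;  D = cos φ₁ sin φ₂ − sin φ₁ cos φ₂ cos Δλ = -0.1361
initial course = atan2(N, D) = 100.50°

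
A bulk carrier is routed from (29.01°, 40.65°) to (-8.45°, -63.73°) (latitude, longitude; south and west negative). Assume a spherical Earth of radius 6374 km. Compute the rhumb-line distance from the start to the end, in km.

11956 km

Δψ = ln[tan(π/4+φ₂/2)/tan(π/4+φ₁/2)] = -0.6775;  Δφ = -0.6538 rad,  Δλ = -1.8218 rad
q = Δφ/Δψ = 0.9651
d = R·√(Δφ² + q²Δλ²) = 6374·1.87576 = 11956 km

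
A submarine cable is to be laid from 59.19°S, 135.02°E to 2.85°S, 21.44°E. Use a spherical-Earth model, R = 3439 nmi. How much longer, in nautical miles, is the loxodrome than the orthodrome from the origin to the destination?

Great circle: cos σ = sin φ₁ sin φ₂ + cos φ₁ cos φ₂ cos Δλ,  σ = 1.7334 rad → d_gc = 5961.3 nmi
Rhumb line: Δψ = +1.2393, q = Δφ/Δψ = 0.7935, d_rh = R√(Δφ²+q²Δλ²) = 6379.4 nmi
Excess = 6379.4 − 5961.3 = 418.1 ≈ 418 nmi

418 nmi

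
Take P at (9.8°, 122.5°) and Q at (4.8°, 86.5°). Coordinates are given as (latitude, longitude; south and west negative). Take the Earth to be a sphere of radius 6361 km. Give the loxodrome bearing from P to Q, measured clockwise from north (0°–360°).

262.0°

Δψ = ln[tan(π/4+φ₂/2)/tan(π/4+φ₁/2)] = -0.0880
Δλ = -0.6283 rad (taken the short way round)
course = atan2(Δλ, Δψ) = 262.03°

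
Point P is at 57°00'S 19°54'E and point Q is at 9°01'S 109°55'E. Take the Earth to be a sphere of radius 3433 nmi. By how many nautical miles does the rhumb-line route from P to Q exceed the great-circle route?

Great circle: cos σ = sin φ₁ sin φ₂ + cos φ₁ cos φ₂ cos Δλ,  σ = 1.4391 rad → d_gc = 4940.5 nmi
Rhumb line: Δψ = +1.0587, q = Δφ/Δψ = 0.7911, d_rh = R√(Δφ²+q²Δλ²) = 5144.9 nmi
Excess = 5144.9 − 4940.5 = 204.4 ≈ 204 nmi

204 nmi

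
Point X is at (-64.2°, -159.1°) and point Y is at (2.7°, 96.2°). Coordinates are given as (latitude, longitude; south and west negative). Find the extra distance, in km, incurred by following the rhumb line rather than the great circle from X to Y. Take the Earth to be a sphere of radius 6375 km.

Great circle: cos σ = sin φ₁ sin φ₂ + cos φ₁ cos φ₂ cos Δλ,  σ = 1.7241 rad → d_gc = 10991.3 km
Rhumb line: Δψ = +1.5210, q = Δφ/Δψ = 0.7676, d_rh = R√(Δφ²+q²Δλ²) = 11635.2 km
Excess = 11635.2 − 10991.3 = 643.9 ≈ 644 km

644 km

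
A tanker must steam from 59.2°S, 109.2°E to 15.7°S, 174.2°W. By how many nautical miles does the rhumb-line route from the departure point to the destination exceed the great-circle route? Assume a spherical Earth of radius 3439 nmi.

142 nmi

Great circle: cos σ = sin φ₁ sin φ₂ + cos φ₁ cos φ₂ cos Δλ,  σ = 1.2168 rad → d_gc = 4184.5 nmi
Rhumb line: Δψ = +1.0119, q = Δφ/Δψ = 0.7503, d_rh = R√(Δφ²+q²Δλ²) = 4326.4 nmi
Excess = 4326.4 − 4184.5 = 141.9 ≈ 142 nmi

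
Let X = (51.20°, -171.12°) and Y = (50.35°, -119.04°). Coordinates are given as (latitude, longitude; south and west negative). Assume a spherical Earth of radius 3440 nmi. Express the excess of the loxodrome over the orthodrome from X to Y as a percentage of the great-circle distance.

Great circle: σ = 0.5628 rad → d_gc = Rσ = 1935.9 nmi
Rhumb: Δφ = -0.0148, Δλ = +0.9090, Δψ = -0.0235, q = Δφ/Δψ = 0.6323 → d_rh = R√(Δφ²+q²Δλ²) = 1977.9 nmi
Excess = (1977.9 − 1935.9) / 1935.9 = 42.0 / 1935.9 = 2.17% ≈ 2.2%

2.2%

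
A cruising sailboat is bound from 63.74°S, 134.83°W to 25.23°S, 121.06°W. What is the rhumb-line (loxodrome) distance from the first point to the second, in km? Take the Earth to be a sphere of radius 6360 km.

4396 km

Rhumb course C = atan2(Δλ, Δψ) with Δψ = ln[tan(π/4+φ₂/2)/tan(π/4+φ₁/2)] = +1.0003, Δλ = +0.2403 → C = 13.51°
d = R·|Δφ| / |cos C| = 6360·0.67213 / 0.97233 = 4396 km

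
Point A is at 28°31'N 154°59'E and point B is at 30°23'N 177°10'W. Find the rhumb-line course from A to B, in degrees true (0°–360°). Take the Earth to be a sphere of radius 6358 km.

Meridional parts: M(φ₁)=+0.5196, M(φ₂)=+0.5570 → ΔM = +0.0374;  Δλ = +0.4861 rad
tan C = Δλ / ΔM = +12.9909 → C = 85.60°

85.6°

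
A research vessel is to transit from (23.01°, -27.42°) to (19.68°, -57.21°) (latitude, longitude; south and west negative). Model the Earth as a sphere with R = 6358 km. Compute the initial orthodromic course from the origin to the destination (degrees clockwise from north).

268.8°

N = sin Δλ·cos φ₂ = -0.4678;  D = cos φ₁ sin φ₂ − sin φ₁ cos φ₂ cos Δλ = -0.0094
initial course = atan2(N, D) = 268.84°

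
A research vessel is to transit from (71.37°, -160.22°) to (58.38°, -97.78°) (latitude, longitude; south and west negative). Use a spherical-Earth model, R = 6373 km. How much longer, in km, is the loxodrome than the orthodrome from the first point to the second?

131 km

Great circle: cos σ = sin φ₁ sin φ₂ + cos φ₁ cos φ₂ cos Δλ,  σ = 0.4856 rad → d_gc = 3094.4 km
Rhumb line: Δψ = -0.5460, q = Δφ/Δψ = 0.4152, d_rh = R√(Δφ²+q²Δλ²) = 3225.6 km
Excess = 3225.6 − 3094.4 = 131.2 ≈ 131 km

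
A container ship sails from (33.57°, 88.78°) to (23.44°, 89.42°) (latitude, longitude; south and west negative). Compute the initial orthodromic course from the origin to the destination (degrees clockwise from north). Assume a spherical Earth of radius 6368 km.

θ = atan2( sin Δλ·cos φ₂ ,  cos φ₁ sin φ₂ − sin φ₁ cos φ₂ cos Δλ )
  = atan2(+0.0102, -0.1759) = 176.66°

176.7°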